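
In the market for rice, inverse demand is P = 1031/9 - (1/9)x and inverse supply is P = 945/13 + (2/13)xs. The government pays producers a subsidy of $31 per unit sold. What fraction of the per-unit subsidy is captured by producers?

Producer share = 18/31

Pre-subsidy: 1031/9 - (1/9)x = 945/13 + (2/13)x gives x* = 158 and P* = 97.
With the subsidy, sellers receive Ps = Pb + 31 for each unit, where Pb is the price buyers pay.
On the curves, Pb = 1031/9 - (1/9)x and Ps = 945/13 + (2/13)x; the wedge Ps − Pb = 31 gives 945/13 + (2/13)x − (1031/9 - (1/9)x) = 31, so x' = 275.
Then Pb = 1031/9 − (1/9)·275 = 84 and Ps = 945/13 + (2/13)·275 = 115.
Buyers' price falls by P* − Pb = 97 − 84 = 13; sellers' price rises by Ps − P* = 115 − 97 = 18.
So producers capture 18/31 = 18/31 of each unit of subsidy.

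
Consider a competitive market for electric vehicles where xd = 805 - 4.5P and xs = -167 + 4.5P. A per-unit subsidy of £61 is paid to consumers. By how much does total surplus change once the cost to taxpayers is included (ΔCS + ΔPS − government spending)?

Pre-subsidy: 805 - 4.5P = -167 + 4.5P gives P* = 108, x* = 319.
With the rebate, buyers effectively pay Pb = Ps − 61, where Ps is the price sellers receive.
Demand in terms of Ps becomes xd = 805 − 4.5(Ps − 61) = 1079.5 - 4.5Ps. Setting this equal to supply: 1079.5 - 4.5Ps = -167 + 4.5Ps, so Ps = 138.5.
Buyers pay Pb = 138.5 − 61 = 77.5; x' = -167 + 4.5·138.5 = 456.25.
ΔCS = ½(319 + 456.25)(108 − 77.5) = 11822.5625; ΔPS = ½(319 + 456.25)(138.5 − 108) = 11822.5625.
Government spending = 61 × 456.25 = 27831.25.
Net change = 11822.5625 + 11822.5625 − 27831.25 = -4186.125. The loss equals the DWL triangle ½·61·137.25.

Net change in total surplus = -£4186.125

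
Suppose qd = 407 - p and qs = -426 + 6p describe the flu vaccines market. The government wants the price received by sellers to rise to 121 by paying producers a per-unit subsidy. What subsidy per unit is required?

Required subsidy s = 14 per unit

At a seller price of 121, quantity supplied is -426 + 6·121 = 300.
Buyers absorb 300 only when they pay pb with 407 − 1·pb = 300, i.e. pb = 107.
s = ps − pb = 121 − 107 = 14.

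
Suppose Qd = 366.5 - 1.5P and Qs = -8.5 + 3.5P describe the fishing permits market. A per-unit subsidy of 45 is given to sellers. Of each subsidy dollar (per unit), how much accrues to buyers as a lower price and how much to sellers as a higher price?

Pre-subsidy: 366.5 - 1.5P = -8.5 + 3.5P gives P* = 75, Q* = 254.
With the subsidy, sellers receive Ps = Pb + 45 for each unit, where Pb is the price buyers pay.
Supply in terms of Pb becomes Qs = -8.5 + 3.5(Pb + 45) = 149 + 3.5Pb. Setting this equal to demand: 366.5 - 1.5Pb = 149 + 3.5Pb, so Pb = 43.5.
Sellers receive Ps = 43.5 + 45 = 88.5; Q' = 366.5 − 1.5·43.5 = 301.25.
Buyers' price falls by P* − Pb = 75 − 43.5 = 31.5; sellers' price rises by Ps − P* = 88.5 − 75 = 13.5.

Buyers gain 31.5 per unit; sellers gain 13.5 per unit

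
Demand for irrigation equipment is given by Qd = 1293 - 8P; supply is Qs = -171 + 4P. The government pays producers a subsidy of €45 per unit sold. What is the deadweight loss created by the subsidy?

Deadweight loss = €2700

Pre-subsidy: 1293 - 8P = -171 + 4P gives P* = 122, Q* = 317.
With the subsidy, sellers receive Ps = Pb + 45 for each unit, where Pb is the price buyers pay.
Supply in terms of Pb becomes Qs = -171 + 4(Pb + 45) = 9 + 4Pb. Setting this equal to demand: 1293 - 8Pb = 9 + 4Pb, so Pb = 107.
Sellers receive Ps = 107 + 45 = 152; Q' = 1293 − 8·107 = 437.
The subsidy expands output by 437 − 317 = 120 past the efficient level; on those units the gap between marginal cost and willingness to pay runs from 0 up to 45.
DWL = ½ × 45 × 120 = 2700.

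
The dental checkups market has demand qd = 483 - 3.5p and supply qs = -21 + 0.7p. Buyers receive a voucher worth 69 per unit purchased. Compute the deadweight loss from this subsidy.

Pre-subsidy: 483 - 3.5p = -21 + 0.7p gives p* = 120, q* = 63.
With the rebate, buyers effectively pay pb = ps − 69, where ps is the price sellers receive.
Demand in terms of ps becomes qd = 483 − 3.5(ps − 69) = 724.5 - 3.5ps. Setting this equal to supply: 724.5 - 3.5ps = -21 + 0.7ps, so ps = 177.5.
Buyers pay pb = 177.5 − 69 = 108.5; q' = -21 + 0.7·177.5 = 103.25.
The subsidy expands output by 103.25 − 63 = 40.25 past the efficient level; on those units the gap between marginal cost and willingness to pay runs from 0 up to 69.
DWL = ½ × 69 × 40.25 = 1388.625.

Deadweight loss = 1388.625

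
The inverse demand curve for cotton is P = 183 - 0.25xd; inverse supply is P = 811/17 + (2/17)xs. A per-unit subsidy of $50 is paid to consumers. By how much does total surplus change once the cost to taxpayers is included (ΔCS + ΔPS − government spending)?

Net change in total surplus = -$3400

Pre-subsidy: 183 - 0.25x = 811/17 + (2/17)x gives x* = 368 and P* = 91.
With the rebate, buyers effectively pay Pb = Ps − 50, where Ps is the price sellers receive.
On the curves, Pb = 183 - 0.25x and Ps = 811/17 + (2/17)x; the wedge Ps − Pb = 50 gives 811/17 + (2/17)x − (183 - 0.25x) = 50, so x' = 504.
Then Pb = 183 − 0.25·504 = 57 and Ps = 811/17 + (2/17)·504 = 107.
ΔCS = ½(368 + 504)(91 − 57) = 14824; ΔPS = ½(368 + 504)(107 − 91) = 6976.
Government spending = 50 × 504 = 25200.
Net change = 14824 + 6976 − 25200 = -3400. The loss equals the DWL triangle ½·50·136.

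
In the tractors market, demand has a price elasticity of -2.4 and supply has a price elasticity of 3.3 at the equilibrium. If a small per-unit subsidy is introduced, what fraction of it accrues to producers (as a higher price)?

Producer share = 8/19

For a small subsidy around the equilibrium, the benefit split depends on the relative slopes, which at a point are proportional to the elasticities.
Buyer share = εs/(εs + |εd|) = 3.3/(3.3 + 2.4) = 11/19; seller share = |εd|/(εs + |εd|) = 8/19.
So producers capture 8/19 of the subsidy.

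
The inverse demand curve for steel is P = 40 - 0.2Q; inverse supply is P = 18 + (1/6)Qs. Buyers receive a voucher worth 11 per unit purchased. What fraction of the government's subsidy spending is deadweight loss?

DWL / government spending = 1/6

Pre-subsidy: 40 - 0.2Q = 18 + (1/6)Q gives Q* = 60 and P* = 28.
With the rebate, buyers effectively pay Pb = Ps − 11, where Ps is the price sellers receive.
On the curves, Pb = 40 - 0.2Q and Ps = 18 + (1/6)Q; the wedge Ps − Pb = 11 gives 18 + (1/6)Q − (40 - 0.2Q) = 11, so Q' = 90.
Then Pb = 40 − 0.2·90 = 22 and Ps = 18 + (1/6)·90 = 33.
ΔCS = ½(60 + 90)(28 − 22) = 450; ΔPS = ½(60 + 90)(33 − 28) = 375.
Government spending = 11 × 90 = 990.
DWL = ½ × 11 × (90 − 60) = 165; fraction = 165 / 990 = 1/6.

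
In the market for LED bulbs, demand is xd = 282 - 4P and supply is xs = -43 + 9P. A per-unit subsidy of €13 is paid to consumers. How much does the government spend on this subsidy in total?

Pre-subsidy: 282 - 4P = -43 + 9P gives P* = 25, x* = 182.
With the rebate, buyers effectively pay Pb = Ps − 13, where Ps is the price sellers receive.
Demand in terms of Ps becomes xd = 282 − 4(Ps − 13) = 334 - 4Ps. Setting this equal to supply: 334 - 4Ps = -43 + 9Ps, so Ps = 29.
Buyers pay Pb = 29 − 13 = 16; x' = -43 + 9·29 = 218.
Government outlay = subsidy × quantity = 13 × 218 = 2834.

Government cost = €2834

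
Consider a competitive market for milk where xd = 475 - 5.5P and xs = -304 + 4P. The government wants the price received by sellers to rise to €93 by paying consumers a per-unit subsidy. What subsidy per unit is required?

Required subsidy s = €19 per unit

At a seller price of 93, quantity supplied is -304 + 4·93 = 68.
Buyers absorb 68 only when they pay Pb with 475 − 5.5·Pb = 68, i.e. Pb = 74.
s = Ps − Pb = 93 − 74 = 19.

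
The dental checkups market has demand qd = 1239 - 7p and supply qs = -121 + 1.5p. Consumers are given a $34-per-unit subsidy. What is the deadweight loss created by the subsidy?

Deadweight loss = $714

Pre-subsidy: 1239 - 7p = -121 + 1.5p gives p* = 160, q* = 119.
With the rebate, buyers effectively pay pb = ps − 34, where ps is the price sellers receive.
Demand in terms of ps becomes qd = 1239 − 7(ps − 34) = 1477 - 7ps. Setting this equal to supply: 1477 - 7ps = -121 + 1.5ps, so ps = 188.
Buyers pay pb = 188 − 34 = 154; q' = -121 + 1.5·188 = 161.
The subsidy expands output by 161 − 119 = 42 past the efficient level; on those units the gap between marginal cost and willingness to pay runs from 0 up to 34.
DWL = ½ × 34 × 42 = 714.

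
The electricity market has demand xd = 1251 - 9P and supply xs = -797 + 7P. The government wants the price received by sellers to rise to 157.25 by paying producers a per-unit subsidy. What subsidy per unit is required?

Required subsidy s = 52 per unit

At a seller price of 157.25, quantity supplied is -797 + 7·157.25 = 303.75.
Buyers absorb 303.75 only when they pay Pb with 1251 − 9·Pb = 303.75, i.e. Pb = 105.25.
s = Ps − Pb = 157.25 − 105.25 = 52.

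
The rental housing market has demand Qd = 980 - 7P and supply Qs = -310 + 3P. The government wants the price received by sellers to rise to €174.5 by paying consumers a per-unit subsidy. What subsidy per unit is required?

At a seller price of 174.5, quantity supplied is -310 + 3·174.5 = 213.5.
Buyers absorb 213.5 only when they pay Pb with 980 − 7·Pb = 213.5, i.e. Pb = 109.5.
s = Ps − Pb = 174.5 − 109.5 = 65.

Required subsidy s = €65 per unit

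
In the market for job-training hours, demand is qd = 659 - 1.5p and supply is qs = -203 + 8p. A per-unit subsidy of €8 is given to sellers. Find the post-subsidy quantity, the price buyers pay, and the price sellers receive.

q' = 533; buyers pay €84; sellers receive €92

Pre-subsidy: 659 - 1.5p = -203 + 8p gives p* = 1724/19, q* = 9935/19.
With the subsidy, sellers receive ps = pb + 8 for each unit, where pb is the price buyers pay.
Supply in terms of pb becomes qs = -203 + 8(pb + 8) = -139 + 8pb. Setting this equal to demand: 659 - 1.5pb = -139 + 8pb, so pb = 84.
Sellers receive ps = 84 + 8 = 92; q' = 659 − 1.5·84 = 533.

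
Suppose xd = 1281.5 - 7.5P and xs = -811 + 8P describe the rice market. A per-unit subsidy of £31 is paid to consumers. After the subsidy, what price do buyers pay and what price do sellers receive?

Pre-subsidy: 1281.5 - 7.5P = -811 + 8P gives P* = 135, x* = 269.
With the rebate, buyers effectively pay Pb = Ps − 31, where Ps is the price sellers receive.
Demand in terms of Ps becomes xd = 1281.5 − 7.5(Ps − 31) = 1514 - 7.5Ps. Setting this equal to supply: 1514 - 7.5Ps = -811 + 8Ps, so Ps = 150.
Buyers pay Pb = 150 − 31 = 119; x' = -811 + 8·150 = 389.

Buyers pay £119; sellers receive £150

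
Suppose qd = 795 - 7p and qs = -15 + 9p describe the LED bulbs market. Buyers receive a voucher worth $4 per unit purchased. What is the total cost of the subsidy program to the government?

Pre-subsidy: 795 - 7p = -15 + 9p gives p* = 50.625, q* = 440.625.
With the rebate, buyers effectively pay pb = ps − 4, where ps is the price sellers receive.
Demand in terms of ps becomes qd = 795 − 7(ps − 4) = 823 - 7ps. Setting this equal to supply: 823 - 7ps = -15 + 9ps, so ps = 52.375.
Buyers pay pb = 52.375 − 4 = 48.375; q' = -15 + 9·52.375 = 456.375.
Government outlay = subsidy × quantity = 4 × 456.375 = 1825.5.

Government cost = $1825.5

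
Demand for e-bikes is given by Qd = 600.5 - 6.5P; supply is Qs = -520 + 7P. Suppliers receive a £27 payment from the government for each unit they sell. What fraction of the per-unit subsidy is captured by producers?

Pre-subsidy: 600.5 - 6.5P = -520 + 7P gives P* = 83, Q* = 61.
With the subsidy, sellers receive Ps = Pb + 27 for each unit, where Pb is the price buyers pay.
Supply in terms of Pb becomes Qs = -520 + 7(Pb + 27) = -331 + 7Pb. Setting this equal to demand: 600.5 - 6.5Pb = -331 + 7Pb, so Pb = 69.
Sellers receive Ps = 69 + 27 = 96; Q' = 600.5 − 6.5·69 = 152.
Buyers' price falls by P* − Pb = 83 − 69 = 14; sellers' price rises by Ps − P* = 96 − 83 = 13.
So producers capture 13/27 = 13/27 of each unit of subsidy.

Producer share = 13/27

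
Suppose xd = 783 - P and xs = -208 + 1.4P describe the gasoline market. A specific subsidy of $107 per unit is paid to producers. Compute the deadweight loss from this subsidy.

Pre-subsidy: 783 - P = -208 + 1.4P gives P* = 4955/12, x* = 4441/12.
With the subsidy, sellers receive Ps = Pb + 107 for each unit, where Pb is the price buyers pay.
Supply in terms of Pb becomes xs = -208 + 1.4(Pb + 107) = -58.2 + 1.4Pb. Setting this equal to demand: 783 - Pb = -58.2 + 1.4Pb, so Pb = 350.5.
Sellers receive Ps = 350.5 + 107 = 457.5; x' = 783 − 1·350.5 = 432.5.
The subsidy expands output by 432.5 − 4441/12 = 749/12 past the efficient level; on those units the gap between marginal cost and willingness to pay runs from 0 up to 107.
DWL = ½ × 107 × 749/12 = 80143/24.

Deadweight loss = 80143/24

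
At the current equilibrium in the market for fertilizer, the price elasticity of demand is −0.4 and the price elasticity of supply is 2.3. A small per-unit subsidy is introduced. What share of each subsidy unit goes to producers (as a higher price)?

Producer share = 4/27

For a small subsidy around the equilibrium, the benefit split depends on the relative slopes, which at a point are proportional to the elasticities.
Buyer share = εs/(εs + |εd|) = 2.3/(2.3 + 0.4) = 23/27; seller share = |εd|/(εs + |εd|) = 4/27.
So producers capture 4/27 of the subsidy.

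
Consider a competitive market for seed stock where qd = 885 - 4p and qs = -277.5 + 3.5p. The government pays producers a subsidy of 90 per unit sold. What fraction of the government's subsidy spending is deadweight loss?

Pre-subsidy: 885 - 4p = -277.5 + 3.5p gives p* = 155, q* = 265.
With the subsidy, sellers receive ps = pb + 90 for each unit, where pb is the price buyers pay.
Supply in terms of pb becomes qs = -277.5 + 3.5(pb + 90) = 37.5 + 3.5pb. Setting this equal to demand: 885 - 4pb = 37.5 + 3.5pb, so pb = 113.
Sellers receive ps = 113 + 90 = 203; q' = 885 − 4·113 = 433.
ΔCS = ½(265 + 433)(155 − 113) = 14658; ΔPS = ½(265 + 433)(203 − 155) = 16752.
Government spending = 90 × 433 = 38970.
DWL = ½ × 90 × (433 − 265) = 7560; fraction = 7560 / 38970 = 84/433.

DWL / government spending = 84/433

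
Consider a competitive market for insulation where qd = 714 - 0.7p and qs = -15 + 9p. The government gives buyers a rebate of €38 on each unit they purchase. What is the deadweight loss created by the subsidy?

Deadweight loss = 45486/97

Pre-subsidy: 714 - 0.7p = -15 + 9p gives p* = 7290/97, q* = 64155/97.
With the rebate, buyers effectively pay pb = ps − 38, where ps is the price sellers receive.
Demand in terms of ps becomes qd = 714 − 0.7(ps − 38) = 740.6 - 0.7ps. Setting this equal to supply: 740.6 - 0.7ps = -15 + 9ps, so ps = 7556/97.
Buyers pay pb = 7556/97 − 38 = 3870/97; q' = -15 + 9·(7556/97) = 66549/97.
The subsidy expands output by 66549/97 − 64155/97 = 2394/97 past the efficient level; on those units the gap between marginal cost and willingness to pay runs from 0 up to 38.
DWL = ½ × 38 × 2394/97 = 45486/97.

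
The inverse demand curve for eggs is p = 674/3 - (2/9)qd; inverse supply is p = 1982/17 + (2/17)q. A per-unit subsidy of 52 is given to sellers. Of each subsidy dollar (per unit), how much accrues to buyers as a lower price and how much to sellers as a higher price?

Pre-subsidy: 674/3 - (2/9)q = 1982/17 + (2/17)q gives q* = 318 and p* = 154.
With the subsidy, sellers receive ps = pb + 52 for each unit, where pb is the price buyers pay.
On the curves, pb = 674/3 - (2/9)q and ps = 1982/17 + (2/17)q; the wedge ps − pb = 52 gives 1982/17 + (2/17)q − (674/3 - (2/9)q) = 52, so q' = 471.
Then pb = 674/3 − (2/9)·471 = 120 and ps = 1982/17 + (2/17)·471 = 172.
Buyers' price falls by p* − pb = 154 − 120 = 34; sellers' price rises by ps − p* = 172 − 154 = 18.

Buyers gain 34 per unit; sellers gain 18 per unit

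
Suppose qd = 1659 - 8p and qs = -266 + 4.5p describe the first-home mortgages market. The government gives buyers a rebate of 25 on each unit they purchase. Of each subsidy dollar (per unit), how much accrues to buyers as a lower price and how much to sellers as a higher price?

Pre-subsidy: 1659 - 8p = -266 + 4.5p gives p* = 154, q* = 427.
With the rebate, buyers effectively pay pb = ps − 25, where ps is the price sellers receive.
Demand in terms of ps becomes qd = 1659 − 8(ps − 25) = 1859 - 8ps. Setting this equal to supply: 1859 - 8ps = -266 + 4.5ps, so ps = 170.
Buyers pay pb = 170 − 25 = 145; q' = -266 + 4.5·170 = 499.
Buyers' price falls by p* − pb = 154 − 145 = 9; sellers' price rises by ps − p* = 170 − 154 = 16.

Buyers gain 9 per unit; sellers gain 16 per unit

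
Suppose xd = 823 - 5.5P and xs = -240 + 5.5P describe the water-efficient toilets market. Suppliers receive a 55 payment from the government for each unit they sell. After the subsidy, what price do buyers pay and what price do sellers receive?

Pre-subsidy: 823 - 5.5P = -240 + 5.5P gives P* = 1063/11, x* = 291.5.
With the subsidy, sellers receive Ps = Pb + 55 for each unit, where Pb is the price buyers pay.
Supply in terms of Pb becomes xs = -240 + 5.5(Pb + 55) = 62.5 + 5.5Pb. Setting this equal to demand: 823 - 5.5Pb = 62.5 + 5.5Pb, so Pb = 1521/22.
Sellers receive Ps = 1521/22 + 55 = 2731/22; x' = 823 − 5.5·(1521/22) = 442.75.

Buyers pay 1521/22; sellers receive 2731/22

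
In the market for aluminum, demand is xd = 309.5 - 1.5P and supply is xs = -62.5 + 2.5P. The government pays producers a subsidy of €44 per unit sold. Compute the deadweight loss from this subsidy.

Pre-subsidy: 309.5 - 1.5P = -62.5 + 2.5P gives P* = 93, x* = 170.
With the subsidy, sellers receive Ps = Pb + 44 for each unit, where Pb is the price buyers pay.
Supply in terms of Pb becomes xs = -62.5 + 2.5(Pb + 44) = 47.5 + 2.5Pb. Setting this equal to demand: 309.5 - 1.5Pb = 47.5 + 2.5Pb, so Pb = 65.5.
Sellers receive Ps = 65.5 + 44 = 109.5; x' = 309.5 − 1.5·65.5 = 211.25.
The subsidy expands output by 211.25 − 170 = 41.25 past the efficient level; on those units the gap between marginal cost and willingness to pay runs from 0 up to 44.
DWL = ½ × 44 × 41.25 = 907.5.

Deadweight loss = €907.5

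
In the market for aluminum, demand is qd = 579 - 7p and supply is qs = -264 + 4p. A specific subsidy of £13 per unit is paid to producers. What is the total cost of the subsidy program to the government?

Pre-subsidy: 579 - 7p = -264 + 4p gives p* = 843/11, q* = 468/11.
With the subsidy, sellers receive ps = pb + 13 for each unit, where pb is the price buyers pay.
Supply in terms of pb becomes qs = -264 + 4(pb + 13) = -212 + 4pb. Setting this equal to demand: 579 - 7pb = -212 + 4pb, so pb = 791/11.
Sellers receive ps = 791/11 + 13 = 934/11; q' = 579 − 7·(791/11) = 832/11.
Government outlay = subsidy × quantity = 13 × 832/11 = 10816/11.

Government cost = 10816/11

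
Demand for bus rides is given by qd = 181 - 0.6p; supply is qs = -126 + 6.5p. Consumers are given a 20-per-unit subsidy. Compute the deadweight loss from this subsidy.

Pre-subsidy: 181 - 0.6p = -126 + 6.5p gives p* = 3070/71, q* = 11009/71.
With the rebate, buyers effectively pay pb = ps − 20, where ps is the price sellers receive.
Demand in terms of ps becomes qd = 181 − 0.6(ps − 20) = 193 - 0.6ps. Setting this equal to supply: 193 - 0.6ps = -126 + 6.5ps, so ps = 3190/71.
Buyers pay pb = 3190/71 − 20 = 1770/71; q' = -126 + 6.5·(3190/71) = 11789/71.
The subsidy expands output by 11789/71 − 11009/71 = 780/71 past the efficient level; on those units the gap between marginal cost and willingness to pay runs from 0 up to 20.
DWL = ½ × 20 × 780/71 = 7800/71.

Deadweight loss = 7800/71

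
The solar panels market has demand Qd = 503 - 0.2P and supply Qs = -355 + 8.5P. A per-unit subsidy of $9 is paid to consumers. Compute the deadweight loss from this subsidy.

Deadweight loss = 459/58

Pre-subsidy: 503 - 0.2P = -355 + 8.5P gives P* = 2860/29, Q* = 14015/29.
With the rebate, buyers effectively pay Pb = Ps − 9, where Ps is the price sellers receive.
Demand in terms of Ps becomes Qd = 503 − 0.2(Ps − 9) = 504.8 - 0.2Ps. Setting this equal to supply: 504.8 - 0.2Ps = -355 + 8.5Ps, so Ps = 2866/29.
Buyers pay Pb = 2866/29 − 9 = 2605/29; Q' = -355 + 8.5·(2866/29) = 14066/29.
The subsidy expands output by 14066/29 − 14015/29 = 51/29 past the efficient level; on those units the gap between marginal cost and willingness to pay runs from 0 up to 9.
DWL = ½ × 9 × 51/29 = 459/58.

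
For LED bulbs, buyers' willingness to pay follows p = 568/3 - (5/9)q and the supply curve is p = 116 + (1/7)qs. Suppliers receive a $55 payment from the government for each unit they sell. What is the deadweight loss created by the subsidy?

Pre-subsidy: 568/3 - (5/9)q = 116 + (1/7)q gives q* = 105 and p* = 131.
With the subsidy, sellers receive ps = pb + 55 for each unit, where pb is the price buyers pay.
On the curves, pb = 568/3 - (5/9)q and ps = 116 + (1/7)q; the wedge ps − pb = 55 gives 116 + (1/7)q − (568/3 - (5/9)q) = 55, so q' = 183.75.
Then pb = 568/3 − (5/9)·183.75 = 87.25 and ps = 116 + (1/7)·183.75 = 142.25.
The subsidy expands output by 183.75 − 105 = 78.75 past the efficient level; on those units the gap between marginal cost and willingness to pay runs from 0 up to 55.
DWL = ½ × 55 × 78.75 = 2165.625.

Deadweight loss = $2165.625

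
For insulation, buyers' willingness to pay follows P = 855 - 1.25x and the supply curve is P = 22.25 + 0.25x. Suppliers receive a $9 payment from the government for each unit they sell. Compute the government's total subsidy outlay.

Government cost = $5050.5

Pre-subsidy: 855 - 1.25x = 22.25 + 0.25x gives x* = 3331/6 and P* = 3865/24.
With the subsidy, sellers receive Ps = Pb + 9 for each unit, where Pb is the price buyers pay.
On the curves, Pb = 855 - 1.25x and Ps = 22.25 + 0.25x; the wedge Ps − Pb = 9 gives 22.25 + 0.25x − (855 - 1.25x) = 9, so x' = 3367/6.
Then Pb = 855 − 1.25·(3367/6) = 3685/24 and Ps = 22.25 + 0.25·(3367/6) = 3901/24.
Government outlay = subsidy × quantity = 9 × 3367/6 = 5050.5.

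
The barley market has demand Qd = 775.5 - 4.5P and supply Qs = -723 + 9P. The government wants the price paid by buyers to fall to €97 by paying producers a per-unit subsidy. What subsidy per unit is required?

At a buyer price of 97, quantity demanded is 775.5 − 4.5·97 = 339.
Sellers supply 339 only when they receive Ps with -723 + 9·Ps = 339, i.e. Ps = 118.
s = Ps − Pb = 118 − 97 = 21.

Required subsidy s = €21 per unit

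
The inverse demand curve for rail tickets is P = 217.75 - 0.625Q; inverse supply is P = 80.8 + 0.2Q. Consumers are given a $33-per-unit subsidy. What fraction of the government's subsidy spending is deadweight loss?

Pre-subsidy: 217.75 - 0.625Q = 80.8 + 0.2Q gives Q* = 166 and P* = 114.
With the rebate, buyers effectively pay Pb = Ps − 33, where Ps is the price sellers receive.
On the curves, Pb = 217.75 - 0.625Q and Ps = 80.8 + 0.2Q; the wedge Ps − Pb = 33 gives 80.8 + 0.2Q − (217.75 - 0.625Q) = 33, so Q' = 206.
Then Pb = 217.75 − 0.625·206 = 89 and Ps = 80.8 + 0.2·206 = 122.
ΔCS = ½(166 + 206)(114 − 89) = 4650; ΔPS = ½(166 + 206)(122 − 114) = 1488.
Government spending = 33 × 206 = 6798.
DWL = ½ × 33 × (206 − 166) = 660; fraction = 660 / 6798 = 10/103.

DWL / government spending = 10/103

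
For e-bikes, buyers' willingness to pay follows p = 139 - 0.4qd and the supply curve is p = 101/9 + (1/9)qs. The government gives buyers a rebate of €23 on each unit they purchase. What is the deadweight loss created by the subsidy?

Deadweight loss = €517.5

Pre-subsidy: 139 - 0.4q = 101/9 + (1/9)q gives q* = 250 and p* = 39.
With the rebate, buyers effectively pay pb = ps − 23, where ps is the price sellers receive.
On the curves, pb = 139 - 0.4q and ps = 101/9 + (1/9)q; the wedge ps − pb = 23 gives 101/9 + (1/9)q − (139 - 0.4q) = 23, so q' = 295.
Then pb = 139 − 0.4·295 = 21 and ps = 101/9 + (1/9)·295 = 44.
The subsidy expands output by 295 − 250 = 45 past the efficient level; on those units the gap between marginal cost and willingness to pay runs from 0 up to 23.
DWL = ½ × 23 × 45 = 517.5.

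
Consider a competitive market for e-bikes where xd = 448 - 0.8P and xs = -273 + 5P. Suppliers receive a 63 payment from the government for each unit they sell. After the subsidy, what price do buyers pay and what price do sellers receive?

Buyers pay 70; sellers receive 133

Pre-subsidy: 448 - 0.8P = -273 + 5P gives P* = 3605/29, x* = 10108/29.
With the subsidy, sellers receive Ps = Pb + 63 for each unit, where Pb is the price buyers pay.
Supply in terms of Pb becomes xs = -273 + 5(Pb + 63) = 42 + 5Pb. Setting this equal to demand: 448 - 0.8Pb = 42 + 5Pb, so Pb = 70.
Sellers receive Ps = 70 + 63 = 133; x' = 448 − 0.8·70 = 392.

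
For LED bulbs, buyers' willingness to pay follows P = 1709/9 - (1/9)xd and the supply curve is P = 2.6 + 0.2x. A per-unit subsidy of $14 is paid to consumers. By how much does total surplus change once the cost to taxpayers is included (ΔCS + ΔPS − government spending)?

Pre-subsidy: 1709/9 - (1/9)x = 2.6 + 0.2x gives x* = 602 and P* = 123.
With the rebate, buyers effectively pay Pb = Ps − 14, where Ps is the price sellers receive.
On the curves, Pb = 1709/9 - (1/9)x and Ps = 2.6 + 0.2x; the wedge Ps − Pb = 14 gives 2.6 + 0.2x − (1709/9 - (1/9)x) = 14, so x' = 647.
Then Pb = 1709/9 − (1/9)·647 = 118 and Ps = 2.6 + 0.2·647 = 132.
ΔCS = ½(602 + 647)(123 − 118) = 3122.5; ΔPS = ½(602 + 647)(132 − 123) = 5620.5.
Government spending = 14 × 647 = 9058.
Net change = 3122.5 + 5620.5 − 9058 = -315. The loss equals the DWL triangle ½·14·45.

Net change in total surplus = -$315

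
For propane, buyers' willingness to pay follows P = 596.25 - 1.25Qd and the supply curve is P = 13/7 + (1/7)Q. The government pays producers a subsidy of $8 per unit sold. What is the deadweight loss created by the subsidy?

Pre-subsidy: 596.25 - 1.25Q = 13/7 + (1/7)Q gives Q* = 16643/39 and P* = 2450/39.
With the subsidy, sellers receive Ps = Pb + 8 for each unit, where Pb is the price buyers pay.
On the curves, Pb = 596.25 - 1.25Q and Ps = 13/7 + (1/7)Q; the wedge Ps − Pb = 8 gives 13/7 + (1/7)Q − (596.25 - 1.25Q) = 8, so Q' = 16867/39.
Then Pb = 596.25 − 1.25·(16867/39) = 2170/39 and Ps = 13/7 + (1/7)·(16867/39) = 2482/39.
The subsidy expands output by 16867/39 − 16643/39 = 224/39 past the efficient level; on those units the gap between marginal cost and willingness to pay runs from 0 up to 8.
DWL = ½ × 8 × 224/39 = 896/39.

Deadweight loss = 896/39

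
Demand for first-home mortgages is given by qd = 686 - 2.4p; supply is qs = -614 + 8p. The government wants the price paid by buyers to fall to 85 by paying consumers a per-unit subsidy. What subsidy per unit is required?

At a buyer price of 85, quantity demanded is 686 − 2.4·85 = 482.
Sellers supply 482 only when they receive ps with -614 + 8·ps = 482, i.e. ps = 137.
s = ps − pb = 137 − 85 = 52.

Required subsidy s = 52 per unit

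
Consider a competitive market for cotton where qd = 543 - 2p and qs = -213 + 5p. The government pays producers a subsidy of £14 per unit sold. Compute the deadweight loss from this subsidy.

Deadweight loss = £140

Pre-subsidy: 543 - 2p = -213 + 5p gives p* = 108, q* = 327.
With the subsidy, sellers receive ps = pb + 14 for each unit, where pb is the price buyers pay.
Supply in terms of pb becomes qs = -213 + 5(pb + 14) = -143 + 5pb. Setting this equal to demand: 543 - 2pb = -143 + 5pb, so pb = 98.
Sellers receive ps = 98 + 14 = 112; q' = 543 − 2·98 = 347.
The subsidy expands output by 347 − 327 = 20 past the efficient level; on those units the gap between marginal cost and willingness to pay runs from 0 up to 14.
DWL = ½ × 14 × 20 = 140.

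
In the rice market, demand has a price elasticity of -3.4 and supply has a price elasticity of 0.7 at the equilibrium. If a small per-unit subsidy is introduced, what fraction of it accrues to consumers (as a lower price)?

Consumer share = 7/41

For a small subsidy around the equilibrium, the benefit split depends on the relative slopes, which at a point are proportional to the elasticities.
Buyer share = εs/(εs + |εd|) = 0.7/(0.7 + 3.4) = 7/41; seller share = |εd|/(εs + |εd|) = 34/41.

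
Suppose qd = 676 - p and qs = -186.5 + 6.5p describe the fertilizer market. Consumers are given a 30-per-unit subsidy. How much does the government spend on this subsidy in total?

Government cost = 17610

Pre-subsidy: 676 - p = -186.5 + 6.5p gives p* = 115, q* = 561.
With the rebate, buyers effectively pay pb = ps − 30, where ps is the price sellers receive.
Demand in terms of ps becomes qd = 676 − 1(ps − 30) = 706 - ps. Setting this equal to supply: 706 - ps = -186.5 + 6.5ps, so ps = 119.
Buyers pay pb = 119 − 30 = 89; q' = -186.5 + 6.5·119 = 587.
Government outlay = subsidy × quantity = 30 × 587 = 17610.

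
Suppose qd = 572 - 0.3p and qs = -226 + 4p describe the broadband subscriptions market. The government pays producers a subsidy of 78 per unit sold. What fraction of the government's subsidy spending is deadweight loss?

DWL / government spending = 234/11569

Pre-subsidy: 572 - 0.3p = -226 + 4p gives p* = 7980/43, q* = 22202/43.
With the subsidy, sellers receive ps = pb + 78 for each unit, where pb is the price buyers pay.
Supply in terms of pb becomes qs = -226 + 4(pb + 78) = 86 + 4pb. Setting this equal to demand: 572 - 0.3pb = 86 + 4pb, so pb = 4860/43.
Sellers receive ps = 4860/43 + 78 = 8214/43; q' = 572 − 0.3·(4860/43) = 23138/43.
ΔCS = ½(22202/43 + 23138/43)(7980/43 − 4860/43) = 70730400/1849; ΔPS = ½(22202/43 + 23138/43)(8214/43 − 7980/43) = 5304780/1849.
Government spending = 78 × 23138/43 = 1804764/43.
DWL = ½ × 78 × (23138/43 − 22202/43) = 36504/43; fraction = (36504/43) / (1804764/43) = 234/11569.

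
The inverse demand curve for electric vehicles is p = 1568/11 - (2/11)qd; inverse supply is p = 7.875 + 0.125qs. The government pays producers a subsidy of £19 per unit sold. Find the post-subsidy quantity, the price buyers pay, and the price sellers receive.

q' = 13523/27; buyers pay 1390/27; sellers receive 1903/27

Pre-subsidy: 1568/11 - (2/11)q = 7.875 + 0.125q gives q* = 11851/27 and p* = 1694/27.
With the subsidy, sellers receive ps = pb + 19 for each unit, where pb is the price buyers pay.
On the curves, pb = 1568/11 - (2/11)q and ps = 7.875 + 0.125q; the wedge ps − pb = 19 gives 7.875 + 0.125q − (1568/11 - (2/11)q) = 19, so q' = 13523/27.
Then pb = 1568/11 − (2/11)·(13523/27) = 1390/27 and ps = 7.875 + 0.125·(13523/27) = 1903/27.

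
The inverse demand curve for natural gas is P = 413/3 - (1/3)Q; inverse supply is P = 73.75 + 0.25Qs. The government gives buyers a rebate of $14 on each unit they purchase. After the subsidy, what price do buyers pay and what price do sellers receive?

Buyers pay 652/7; sellers receive 750/7

Pre-subsidy: 413/3 - (1/3)Q = 73.75 + 0.25Q gives Q* = 767/7 and P* = 708/7.
With the rebate, buyers effectively pay Pb = Ps − 14, where Ps is the price sellers receive.
On the curves, Pb = 413/3 - (1/3)Q and Ps = 73.75 + 0.25Q; the wedge Ps − Pb = 14 gives 73.75 + 0.25Q − (413/3 - (1/3)Q) = 14, so Q' = 935/7.
Then Pb = 413/3 − (1/3)·(935/7) = 652/7 and Ps = 73.75 + 0.25·(935/7) = 750/7.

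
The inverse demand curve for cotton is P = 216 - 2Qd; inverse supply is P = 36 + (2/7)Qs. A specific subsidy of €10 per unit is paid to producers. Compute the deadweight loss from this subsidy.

Deadweight loss = €21.875

Pre-subsidy: 216 - 2Q = 36 + (2/7)Q gives Q* = 78.75 and P* = 58.5.
With the subsidy, sellers receive Ps = Pb + 10 for each unit, where Pb is the price buyers pay.
On the curves, Pb = 216 - 2Q and Ps = 36 + (2/7)Q; the wedge Ps − Pb = 10 gives 36 + (2/7)Q − (216 - 2Q) = 10, so Q' = 83.125.
Then Pb = 216 − 2·83.125 = 49.75 and Ps = 36 + (2/7)·83.125 = 59.75.
The subsidy expands output by 83.125 − 78.75 = 4.375 past the efficient level; on those units the gap between marginal cost and willingness to pay runs from 0 up to 10.
DWL = ½ × 10 × 4.375 = 21.875.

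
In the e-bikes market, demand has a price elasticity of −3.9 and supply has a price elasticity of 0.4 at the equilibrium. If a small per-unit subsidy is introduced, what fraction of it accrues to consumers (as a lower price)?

For a small subsidy around the equilibrium, the benefit split depends on the relative slopes, which at a point are proportional to the elasticities.
Buyer share = εs/(εs + |εd|) = 0.4/(0.4 + 3.9) = 4/43; seller share = |εd|/(εs + |εd|) = 39/43.

Consumer share = 4/43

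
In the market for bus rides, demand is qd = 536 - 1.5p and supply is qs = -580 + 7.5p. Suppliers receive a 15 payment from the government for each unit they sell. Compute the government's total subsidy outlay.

Government cost = 5531.25

Pre-subsidy: 536 - 1.5p = -580 + 7.5p gives p* = 124, q* = 350.
With the subsidy, sellers receive ps = pb + 15 for each unit, where pb is the price buyers pay.
Supply in terms of pb becomes qs = -580 + 7.5(pb + 15) = -467.5 + 7.5pb. Setting this equal to demand: 536 - 1.5pb = -467.5 + 7.5pb, so pb = 111.5.
Sellers receive ps = 111.5 + 15 = 126.5; q' = 536 − 1.5·111.5 = 368.75.
Government outlay = subsidy × quantity = 15 × 368.75 = 5531.25.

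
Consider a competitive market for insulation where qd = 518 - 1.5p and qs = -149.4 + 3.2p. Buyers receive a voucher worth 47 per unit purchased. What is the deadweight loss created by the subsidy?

Deadweight loss = 1128

Pre-subsidy: 518 - 1.5p = -149.4 + 3.2p gives p* = 142, q* = 305.
With the rebate, buyers effectively pay pb = ps − 47, where ps is the price sellers receive.
Demand in terms of ps becomes qd = 518 − 1.5(ps − 47) = 588.5 - 1.5ps. Setting this equal to supply: 588.5 - 1.5ps = -149.4 + 3.2ps, so ps = 157.
Buyers pay pb = 157 − 47 = 110; q' = -149.4 + 3.2·157 = 353.
The subsidy expands output by 353 − 305 = 48 past the efficient level; on those units the gap between marginal cost and willingness to pay runs from 0 up to 47.
DWL = ½ × 47 × 48 = 1128.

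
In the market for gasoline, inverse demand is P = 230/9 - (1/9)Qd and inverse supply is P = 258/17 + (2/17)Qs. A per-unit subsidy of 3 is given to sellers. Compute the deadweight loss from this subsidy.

Pre-subsidy: 230/9 - (1/9)Q = 258/17 + (2/17)Q gives Q* = 1588/35 and P* = 718/35.
With the subsidy, sellers receive Ps = Pb + 3 for each unit, where Pb is the price buyers pay.
On the curves, Pb = 230/9 - (1/9)Q and Ps = 258/17 + (2/17)Q; the wedge Ps − Pb = 3 gives 258/17 + (2/17)Q − (230/9 - (1/9)Q) = 3, so Q' = 2047/35.
Then Pb = 230/9 − (1/9)·(2047/35) = 667/35 and Ps = 258/17 + (2/17)·(2047/35) = 772/35.
The subsidy expands output by 2047/35 − 1588/35 = 459/35 past the efficient level; on those units the gap between marginal cost and willingness to pay runs from 0 up to 3.
DWL = ½ × 3 × 459/35 = 1377/70.

Deadweight loss = 1377/70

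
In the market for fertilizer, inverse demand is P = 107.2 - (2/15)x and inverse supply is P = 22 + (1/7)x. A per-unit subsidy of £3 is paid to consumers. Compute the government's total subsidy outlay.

Government cost = 27783/29

Pre-subsidy: 107.2 - (2/15)x = 22 + (1/7)x gives x* = 8946/29 and P* = 1916/29.
With the rebate, buyers effectively pay Pb = Ps − 3, where Ps is the price sellers receive.
On the curves, Pb = 107.2 - (2/15)x and Ps = 22 + (1/7)x; the wedge Ps − Pb = 3 gives 22 + (1/7)x − (107.2 - (2/15)x) = 3, so x' = 9261/29.
Then Pb = 107.2 − (2/15)·(9261/29) = 1874/29 and Ps = 22 + (1/7)·(9261/29) = 1961/29.
Government outlay = subsidy × quantity = 3 × 9261/29 = 27783/29.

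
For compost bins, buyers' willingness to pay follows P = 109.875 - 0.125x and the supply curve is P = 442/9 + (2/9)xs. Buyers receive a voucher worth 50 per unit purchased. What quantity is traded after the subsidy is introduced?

Pre-subsidy: 109.875 - 0.125x = 442/9 + (2/9)x gives x* = 175 and P* = 88.
With the rebate, buyers effectively pay Pb = Ps − 50, where Ps is the price sellers receive.
On the curves, Pb = 109.875 - 0.125x and Ps = 442/9 + (2/9)x; the wedge Ps − Pb = 50 gives 442/9 + (2/9)x − (109.875 - 0.125x) = 50, so x' = 319.
Then Pb = 109.875 − 0.125·319 = 70 and Ps = 442/9 + (2/9)·319 = 120.

x' = 319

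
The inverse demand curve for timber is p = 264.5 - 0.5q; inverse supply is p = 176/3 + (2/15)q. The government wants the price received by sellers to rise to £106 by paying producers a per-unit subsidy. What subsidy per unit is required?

At a seller price of 106, quantity supplied is -440 + 7.5·106 = 355.
Buyers absorb 355 only when they pay pb = 264.5 − 0.5·355 = 87.
s = ps − pb = 106 − 87 = 19.

Required subsidy s = £19 per unit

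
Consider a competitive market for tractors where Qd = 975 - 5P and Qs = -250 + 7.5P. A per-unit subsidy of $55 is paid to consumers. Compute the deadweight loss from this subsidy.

Pre-subsidy: 975 - 5P = -250 + 7.5P gives P* = 98, Q* = 485.
With the rebate, buyers effectively pay Pb = Ps − 55, where Ps is the price sellers receive.
Demand in terms of Ps becomes Qd = 975 − 5(Ps − 55) = 1250 - 5Ps. Setting this equal to supply: 1250 - 5Ps = -250 + 7.5Ps, so Ps = 120.
Buyers pay Pb = 120 − 55 = 65; Q' = -250 + 7.5·120 = 650.
The subsidy expands output by 650 − 485 = 165 past the efficient level; on those units the gap between marginal cost and willingness to pay runs from 0 up to 55.
DWL = ½ × 55 × 165 = 4537.5.

Deadweight loss = $4537.5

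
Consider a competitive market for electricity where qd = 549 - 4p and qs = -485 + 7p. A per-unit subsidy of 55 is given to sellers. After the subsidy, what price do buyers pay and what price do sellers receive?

Pre-subsidy: 549 - 4p = -485 + 7p gives p* = 94, q* = 173.
With the subsidy, sellers receive ps = pb + 55 for each unit, where pb is the price buyers pay.
Supply in terms of pb becomes qs = -485 + 7(pb + 55) = -100 + 7pb. Setting this equal to demand: 549 - 4pb = -100 + 7pb, so pb = 59.
Sellers receive ps = 59 + 55 = 114; q' = 549 − 4·59 = 313.

Buyers pay 59; sellers receive 114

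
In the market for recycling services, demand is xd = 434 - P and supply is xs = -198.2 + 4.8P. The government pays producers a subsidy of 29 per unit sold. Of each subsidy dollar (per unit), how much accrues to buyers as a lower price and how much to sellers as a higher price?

Buyers gain 24 per unit; sellers gain 5 per unit

Pre-subsidy: 434 - P = -198.2 + 4.8P gives P* = 109, x* = 325.
With the subsidy, sellers receive Ps = Pb + 29 for each unit, where Pb is the price buyers pay.
Supply in terms of Pb becomes xs = -198.2 + 4.8(Pb + 29) = -59 + 4.8Pb. Setting this equal to demand: 434 - Pb = -59 + 4.8Pb, so Pb = 85.
Sellers receive Ps = 85 + 29 = 114; x' = 434 − 1·85 = 349.
Buyers' price falls by P* − Pb = 109 − 85 = 24; sellers' price rises by Ps − P* = 114 − 109 = 5.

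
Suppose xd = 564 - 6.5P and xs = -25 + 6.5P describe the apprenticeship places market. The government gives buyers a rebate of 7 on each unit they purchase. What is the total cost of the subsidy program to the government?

Pre-subsidy: 564 - 6.5P = -25 + 6.5P gives P* = 589/13, x* = 269.5.
With the rebate, buyers effectively pay Pb = Ps − 7, where Ps is the price sellers receive.
Demand in terms of Ps becomes xd = 564 − 6.5(Ps − 7) = 609.5 - 6.5Ps. Setting this equal to supply: 609.5 - 6.5Ps = -25 + 6.5Ps, so Ps = 1269/26.
Buyers pay Pb = 1269/26 − 7 = 1087/26; x' = -25 + 6.5·(1269/26) = 292.25.
Government outlay = subsidy × quantity = 7 × 292.25 = 2045.75.

Government cost = 2045.75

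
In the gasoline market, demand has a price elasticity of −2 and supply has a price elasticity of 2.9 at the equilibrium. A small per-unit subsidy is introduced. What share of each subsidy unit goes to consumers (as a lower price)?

For a small subsidy around the equilibrium, the benefit split depends on the relative slopes, which at a point are proportional to the elasticities.
Buyer share = εs/(εs + |εd|) = 2.9/(2.9 + 2) = 29/49; seller share = |εd|/(εs + |εd|) = 20/49.

Consumer share = 29/49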